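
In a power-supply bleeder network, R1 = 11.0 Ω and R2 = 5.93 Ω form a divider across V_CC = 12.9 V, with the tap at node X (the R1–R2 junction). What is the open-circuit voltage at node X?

V_th ≈ 4.52 V

V_th is the unloaded tap voltage: V_CC · R2/(R1+R2) = 12.9 × 0.3503 = 4.518 V.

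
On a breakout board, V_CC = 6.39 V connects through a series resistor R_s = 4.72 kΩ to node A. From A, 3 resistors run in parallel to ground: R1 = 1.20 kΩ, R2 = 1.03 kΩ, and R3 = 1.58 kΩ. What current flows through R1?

I ≈ 0.426 mA

Parallel bank: R_p = 1/(1/1.20 + 1/1.03 + 1/1.58) = 0.4103 kΩ.
V_A = 6.39 × 0.4103/5.130 = 0.5111 V.
Branch current I = V_A/R1 = 0.5111/1.20 = 0.4259 mA.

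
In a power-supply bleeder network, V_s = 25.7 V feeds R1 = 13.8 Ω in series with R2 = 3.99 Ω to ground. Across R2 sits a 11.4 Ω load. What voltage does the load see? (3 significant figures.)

V_out ≈ 4.53 V

R2 ‖ R_L = (3.99 × 11.4)/(3.99 + 11.4) = 2.956 Ω.
Then V_out = V_s · R2'/(R1 + R2') = 25.7 × 2.956/16.76 = 4.533 V.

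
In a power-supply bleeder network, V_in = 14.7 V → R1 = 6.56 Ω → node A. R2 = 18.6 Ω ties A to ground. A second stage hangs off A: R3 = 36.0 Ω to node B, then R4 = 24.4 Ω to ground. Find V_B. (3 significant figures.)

Looking into the second stage from A: R3 + R4 = 60.40 Ω appears in parallel with R2.
Effective lower resistance at A: R2 ‖ 60.40 = 14.22 Ω.
First divider: V_A = V_in · 14.22/(6.56 + 14.22) = 10.06 V.
Stage 2 is unloaded, so V_B = V_A · R4/(R3+R4) = 10.06 × 24.4/60.40 = 4.064 V.

V_B ≈ 4.06 V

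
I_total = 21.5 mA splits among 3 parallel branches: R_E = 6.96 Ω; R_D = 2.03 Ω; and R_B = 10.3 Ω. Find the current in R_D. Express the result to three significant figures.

I ≈ 14.4 mA

ΣG = 1/6.96 + 1/2.03 + 1/10.3 = 0.7334.
R_D takes the fraction G_k/ΣG = 0.4926/0.7334 = 0.6717, so I = 21.5 × 0.6717 = 14.44 mA.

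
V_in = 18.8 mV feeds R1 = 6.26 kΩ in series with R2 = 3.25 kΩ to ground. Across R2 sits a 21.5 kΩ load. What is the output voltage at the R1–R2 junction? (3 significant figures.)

The load sits in parallel with R2, giving an effective lower resistance R2' = R2·R_L/(R2+R_L) = 2.823 kΩ.
Voltage divider with the loaded lower leg: V_out = 18.8 × 2.823/(6.26 + 2.823) = 18.8 × 0.3108 = 5.843 mV.

V_out ≈ 5.84 mV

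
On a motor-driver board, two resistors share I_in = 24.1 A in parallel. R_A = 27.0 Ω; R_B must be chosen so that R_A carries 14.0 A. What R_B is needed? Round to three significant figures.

The fraction through R_A equals R_B/(R_A+R_B).
With f = 0.5809, R_B = R_A · f/(1−f) = 27.0 × 1.386 = 37.43 Ω.

R_B ≈ 37.4 Ω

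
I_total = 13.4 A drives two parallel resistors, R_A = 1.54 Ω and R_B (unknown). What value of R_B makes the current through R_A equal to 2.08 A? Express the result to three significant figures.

Two-branch current divider: I_A = I_total · R_B/(R_A + R_B).
With f = 0.1552, R_B = R_A · f/(1−f) = 1.54 × 0.1837 = 0.2830 Ω.

R_B ≈ 0.283 Ω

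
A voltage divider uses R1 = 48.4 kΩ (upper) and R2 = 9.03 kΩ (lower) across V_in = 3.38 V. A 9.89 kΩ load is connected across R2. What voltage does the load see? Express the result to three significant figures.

V_out ≈ 0.300 V

R2 ‖ R_L = (9.03 × 9.89)/(9.03 + 9.89) = 4.720 kΩ.
Then V_out = V_in · R2'/(R1 + R2') = 3.38 × 4.720/53.12 = 0.3003 V.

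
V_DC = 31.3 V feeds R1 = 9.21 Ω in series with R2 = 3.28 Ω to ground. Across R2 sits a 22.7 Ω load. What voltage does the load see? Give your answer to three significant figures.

The load sits in parallel with R2, giving an effective lower resistance R2' = R2·R_L/(R2+R_L) = 2.866 Ω.
Then V_out = V_DC · R2'/(R1 + R2') = 31.3 × 2.866/12.08 = 7.428 V.

V_out ≈ 7.43 V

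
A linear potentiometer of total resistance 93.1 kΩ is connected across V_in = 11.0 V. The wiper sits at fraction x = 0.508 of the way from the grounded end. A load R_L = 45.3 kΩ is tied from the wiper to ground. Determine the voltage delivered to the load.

The pot divides into 45.81 kΩ above the wiper and 47.29 kΩ below.
(x·R_p) ‖ R_L = 23.14 kΩ.
Loaded-divider output: V_out = 11.0 × 0.3356 = 3.692 V.

V_out ≈ 3.69 V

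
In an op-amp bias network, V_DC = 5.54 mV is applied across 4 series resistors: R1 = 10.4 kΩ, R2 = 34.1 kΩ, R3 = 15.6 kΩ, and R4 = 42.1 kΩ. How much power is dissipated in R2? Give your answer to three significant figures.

P ≈ 0.100 nW

Series current I = V_DC/ΣR = 5.54/102.2 = 0.05421 µA.
P = I²R = 0.002938 × 34.1 = 0.1002 nW.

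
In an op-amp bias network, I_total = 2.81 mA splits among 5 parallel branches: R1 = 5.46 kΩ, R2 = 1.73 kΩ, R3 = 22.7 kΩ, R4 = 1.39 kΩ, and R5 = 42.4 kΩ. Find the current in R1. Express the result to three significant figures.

Total conductance ΣG = 1/5.46 + 1/1.73 + 1/22.7 + 1/1.39 + 1/42.4 = 1.548 (units of 1/kΩ).
R1 takes the fraction G_k/ΣG = 0.1832/1.548 = 0.1183, so I = 2.81 × 0.1183 = 0.3324 mA.

I ≈ 0.332 mA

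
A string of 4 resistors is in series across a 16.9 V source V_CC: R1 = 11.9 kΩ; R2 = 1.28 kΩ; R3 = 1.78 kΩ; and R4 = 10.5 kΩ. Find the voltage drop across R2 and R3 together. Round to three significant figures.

V ≈ 2.03 V

ΣR = 11.9 + 1.28 + 1.78 + 10.5 = 25.46 kΩ.
R_{R2..R3} = 1.28 + 1.78 = 3.060 kΩ.
Voltage divider: V = V_CC · (3.060 / 25.46) = 16.9 × 0.1202 = 2.031 V.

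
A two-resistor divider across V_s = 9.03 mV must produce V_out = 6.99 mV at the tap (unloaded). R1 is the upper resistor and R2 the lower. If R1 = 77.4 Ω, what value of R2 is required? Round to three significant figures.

R2 ≈ 265 Ω

V_out/V_s = R2/(R1+R2) = 0.7741.
R2 = R1 · 0.7741/(1 − 0.7741) = 265.2 Ω.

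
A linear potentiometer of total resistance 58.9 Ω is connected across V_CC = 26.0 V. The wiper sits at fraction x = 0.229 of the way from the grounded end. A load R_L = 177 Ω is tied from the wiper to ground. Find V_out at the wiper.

Split the track: R_lower = x·R_p = 13.49 Ω, R_upper = (1−x)·R_p = 45.41 Ω.
(x·R_p) ‖ R_L = 12.53 Ω.
Loaded-divider output: V_out = 26.0 × 0.2163 = 5.624 V.

V_out ≈ 5.62 V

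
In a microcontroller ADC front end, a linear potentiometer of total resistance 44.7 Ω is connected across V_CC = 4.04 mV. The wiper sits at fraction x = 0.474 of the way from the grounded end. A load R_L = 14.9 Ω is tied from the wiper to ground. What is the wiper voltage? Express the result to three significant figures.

The pot divides into 23.51 Ω above the wiper and 21.19 Ω below.
Lower segment in parallel with the load: 21.19 ‖ 14.9 = 8.748 Ω.
Then V_out = V_CC · 8.748/(23.51 + 8.748) = 1.096 mV.

V_out ≈ 1.10 mV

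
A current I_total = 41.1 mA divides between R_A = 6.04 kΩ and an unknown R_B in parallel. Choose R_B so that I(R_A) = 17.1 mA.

In a two-way split, I_A/I_total = R_B/(R_A + R_B).
With f = 0.4161, R_B = R_A · f/(1−f) = 6.04 × 0.7125 = 4.304 kΩ.

R_B ≈ 4.30 kΩ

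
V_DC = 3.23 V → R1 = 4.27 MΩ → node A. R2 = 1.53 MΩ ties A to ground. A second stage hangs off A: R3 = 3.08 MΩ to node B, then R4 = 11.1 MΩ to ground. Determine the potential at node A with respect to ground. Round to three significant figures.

V_A ≈ 0.789 V

Looking into the second stage from A: R3 + R4 = 14.18 MΩ appears in parallel with R2.
R2 ‖ (R3+R4) = 1.381 MΩ.
So V_A = 3.23 × 0.2444 = 0.7893 V.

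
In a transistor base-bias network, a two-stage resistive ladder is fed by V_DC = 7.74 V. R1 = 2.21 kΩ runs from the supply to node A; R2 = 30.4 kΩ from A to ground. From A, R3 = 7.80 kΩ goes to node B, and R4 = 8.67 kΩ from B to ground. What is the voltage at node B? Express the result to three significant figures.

Node A sees R2 in parallel with the series input of stage 2, R3 + R4 = 16.47 kΩ.
R2 ‖ (R3+R4) = 10.68 kΩ.
V_A = 7.74 × 10.68/(2.21 + 10.68) = 6.413 V.
Then the unloaded second divider: V_B = V_A × R4/(R3+R4) = 6.413 × 0.5264 = 3.376 V.

V_B ≈ 3.38 V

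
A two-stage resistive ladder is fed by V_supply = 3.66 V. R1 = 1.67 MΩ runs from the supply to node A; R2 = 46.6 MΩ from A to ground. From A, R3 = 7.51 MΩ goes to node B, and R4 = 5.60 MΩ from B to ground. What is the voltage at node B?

Node A sees R2 in parallel with the series input of stage 2, R3 + R4 = 13.11 MΩ.
Effective lower resistance at A: R2 ‖ 13.11 = 10.23 MΩ.
V_A = 3.66 × 10.23/(1.67 + 10.23) = 3.146 V.
Stage 2 is unloaded, so V_B = V_A · R4/(R3+R4) = 3.146 × 5.60/13.11 = 1.344 V.

V_B ≈ 1.34 V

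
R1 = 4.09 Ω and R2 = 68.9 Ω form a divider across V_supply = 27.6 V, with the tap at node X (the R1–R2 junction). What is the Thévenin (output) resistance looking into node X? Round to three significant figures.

Looking into X with the source shorted: R_th = R1·R2/(R1+R2) = 4.090 × 68.9/72.99 = 3.861 Ω.

R_th ≈ 3.86 Ω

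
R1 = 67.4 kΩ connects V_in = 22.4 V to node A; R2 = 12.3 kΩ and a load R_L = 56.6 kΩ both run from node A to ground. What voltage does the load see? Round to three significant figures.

V_out ≈ 2.92 V

R2 ‖ R_L = (12.3 × 56.6)/(12.3 + 56.6) = 10.10 kΩ.
Then V_out = V_in · R2'/(R1 + R2') = 22.4 × 10.10/77.50 = 2.920 V.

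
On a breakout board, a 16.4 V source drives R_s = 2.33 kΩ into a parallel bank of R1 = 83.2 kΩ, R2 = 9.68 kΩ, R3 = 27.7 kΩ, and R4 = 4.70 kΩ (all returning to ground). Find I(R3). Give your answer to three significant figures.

I ≈ 0.320 mA

Combine the parallel branches: R_p = (1/83.2 + 1/9.68 + 1/27.7 + 1/4.70)⁻¹ = 2.746 kΩ.
V_A = 16.4 × 2.746/5.076 = 8.872 V.
I(R3) = V_A / R3 = 8.872/27.7 = 0.3203 mA.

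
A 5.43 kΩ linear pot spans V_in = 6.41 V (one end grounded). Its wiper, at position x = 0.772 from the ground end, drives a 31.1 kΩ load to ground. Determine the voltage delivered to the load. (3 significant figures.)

Split the track: R_lower = x·R_p = 4.192 kΩ, R_upper = (1−x)·R_p = 1.238 kΩ.
Lower segment in parallel with the load: 4.192 ‖ 31.1 = 3.694 kΩ.
V_out = 6.41 × 3.694/(1.238 + 3.694) = 4.801 V.

V_out ≈ 4.80 V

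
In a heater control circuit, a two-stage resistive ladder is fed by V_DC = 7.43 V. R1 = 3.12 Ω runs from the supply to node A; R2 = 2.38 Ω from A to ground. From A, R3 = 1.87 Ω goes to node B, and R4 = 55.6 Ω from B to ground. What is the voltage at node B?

Node A sees R2 in parallel with the series input of stage 2, R3 + R4 = 57.47 Ω.
Effective lower resistance at A: R2 ‖ 57.47 = 2.285 Ω.
V_A = 7.43 × 2.285/(3.12 + 2.285) = 3.141 V.
V_B = V_A × 0.9675 = 3.039 V.

V_B ≈ 3.04 V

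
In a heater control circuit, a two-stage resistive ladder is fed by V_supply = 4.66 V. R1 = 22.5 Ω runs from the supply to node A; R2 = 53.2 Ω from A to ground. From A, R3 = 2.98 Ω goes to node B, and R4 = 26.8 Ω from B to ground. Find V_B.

The second stage (R3 + R4 = 29.78 Ω) loads node A in parallel with R2.
Effective lower resistance at A: R2 ‖ 29.78 = 19.09 Ω.
So V_A = 4.66 × 0.4590 = 2.139 V.
Stage 2 is unloaded, so V_B = V_A · R4/(R3+R4) = 2.139 × 26.8/29.78 = 1.925 V.

V_B ≈ 1.93 V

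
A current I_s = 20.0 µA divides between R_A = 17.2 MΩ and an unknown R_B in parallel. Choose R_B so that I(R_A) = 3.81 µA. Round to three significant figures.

R_B ≈ 4.05 MΩ

The fraction through R_A equals R_B/(R_A+R_B).
3.81/20.0 = R_B/(R_A + R_B) → R_B = R_A · (0.1905)/(1 − 0.1905) = 17.2 × 0.2353 = 4.048 MΩ.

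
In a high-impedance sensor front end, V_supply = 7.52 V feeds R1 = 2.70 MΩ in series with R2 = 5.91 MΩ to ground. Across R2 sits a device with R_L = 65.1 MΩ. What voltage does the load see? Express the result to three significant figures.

V_out ≈ 5.02 V

The load sits in parallel with R2, giving an effective lower resistance R2' = R2·R_L/(R2+R_L) = 5.418 MΩ.
Then V_out = V_supply · R2'/(R1 + R2') = 7.52 × 5.418/8.118 = 5.019 V.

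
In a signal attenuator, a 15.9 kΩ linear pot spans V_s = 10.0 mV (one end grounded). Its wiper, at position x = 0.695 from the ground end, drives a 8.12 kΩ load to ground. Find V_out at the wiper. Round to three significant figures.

V_out ≈ 4.91 mV

Split the track: R_lower = x·R_p = 11.05 kΩ, R_upper = (1−x)·R_p = 4.850 kΩ.
R_L loads the lower segment: effective lower R = 4.681 kΩ.
Then V_out = V_s · 4.681/(4.850 + 4.681) = 4.911 mV.
(Unloaded: V_out = x·V_s = 6.95 mV.)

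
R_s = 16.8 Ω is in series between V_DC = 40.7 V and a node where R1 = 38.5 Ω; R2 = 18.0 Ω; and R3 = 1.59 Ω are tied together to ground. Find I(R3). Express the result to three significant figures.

Combine the parallel branches: R_p = (1/38.5 + 1/18.0 + 1/1.59)⁻¹ = 1.408 Ω.
Node voltage V_A = V_DC · R_p/(R_s + R_p) = 40.7 × 0.07731 = 3.146 V.
I(R3) = V_A / R3 = 3.146/1.59 = 1.979 A.

I ≈ 1.98 A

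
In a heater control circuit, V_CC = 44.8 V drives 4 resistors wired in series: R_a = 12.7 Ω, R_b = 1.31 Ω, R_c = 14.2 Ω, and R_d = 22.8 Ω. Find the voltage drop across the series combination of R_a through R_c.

Total series resistance ΣR = 12.7 + 1.31 + 14.2 + 22.8 = 51.01 Ω.
R_{R_a..R_c} = 12.7 + 1.31 + 14.2 = 28.21 Ω.
By the voltage-divider rule, V = 44.8 × 28.21/51.01 = 24.78 V.

V ≈ 24.8 V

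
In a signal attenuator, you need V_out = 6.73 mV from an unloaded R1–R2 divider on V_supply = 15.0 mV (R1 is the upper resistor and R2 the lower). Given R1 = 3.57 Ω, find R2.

Required fraction k = V_out/V_supply = 0.4487.
R2 = R1 · 0.4487/(1 − 0.4487) = 2.905 Ω.

R2 ≈ 2.91 Ω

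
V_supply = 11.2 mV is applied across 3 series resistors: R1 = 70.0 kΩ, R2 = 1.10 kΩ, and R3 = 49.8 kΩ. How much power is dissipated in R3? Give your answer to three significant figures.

The common current is I = 11.2/120.9 = 0.09264 µA.
P(R3) = I²·R3 = (0.09264)² × 49.8 = 0.4274 nW.

P ≈ 0.427 nW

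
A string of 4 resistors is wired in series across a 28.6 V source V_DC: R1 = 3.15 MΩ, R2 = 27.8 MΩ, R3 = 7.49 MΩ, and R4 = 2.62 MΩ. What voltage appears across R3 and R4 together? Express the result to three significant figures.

Total series resistance ΣR = 3.15 + 27.8 + 7.49 + 2.62 = 41.06 MΩ.
R_{R3..R4} = 7.49 + 2.62 = 10.11 MΩ.
V = V_DC · R/ΣR = 28.6 × 0.2462 = 7.042 V.

V ≈ 7.04 V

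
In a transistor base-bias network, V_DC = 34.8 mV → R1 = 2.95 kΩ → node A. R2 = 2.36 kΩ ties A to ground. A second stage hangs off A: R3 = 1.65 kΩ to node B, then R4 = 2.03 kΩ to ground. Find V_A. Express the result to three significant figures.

The second stage (R3 + R4 = 3.680 kΩ) loads node A in parallel with R2.
R2 ‖ (R3+R4) = 1.438 kΩ.
V_A = 34.8 × 1.438/(2.95 + 1.438) = 11.40 mV.

V_A ≈ 11.4 mV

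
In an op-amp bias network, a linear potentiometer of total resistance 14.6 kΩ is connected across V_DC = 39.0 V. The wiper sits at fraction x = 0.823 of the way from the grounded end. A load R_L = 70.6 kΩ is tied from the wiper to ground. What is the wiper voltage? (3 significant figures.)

Lower segment x·R_p = 12.02 kΩ; upper segment (1−x)·R_p = 2.584 kΩ.
R_L loads the lower segment: effective lower R = 10.27 kΩ.
V_out = 39.0 × 10.27/(2.584 + 10.27) = 31.16 V.

V_out ≈ 31.2 V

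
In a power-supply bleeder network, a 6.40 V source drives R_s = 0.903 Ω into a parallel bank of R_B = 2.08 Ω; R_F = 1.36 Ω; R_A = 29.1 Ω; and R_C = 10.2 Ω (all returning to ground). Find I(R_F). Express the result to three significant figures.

Combine the parallel branches: R_p = (1/2.08 + 1/1.36 + 1/29.1 + 1/10.2)⁻¹ = 0.7416 Ω.
Node voltage V_A = V_CC · R_p/(R_s + R_p) = 6.40 × 0.4509 = 2.886 V.
Branch current I = V_A/R_F = 2.886/1.36 = 2.122 A.

I ≈ 2.12 A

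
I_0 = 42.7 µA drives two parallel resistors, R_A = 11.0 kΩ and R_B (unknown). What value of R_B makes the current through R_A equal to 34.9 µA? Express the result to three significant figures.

Two-branch current divider: I_A = I_0 · R_B/(R_A + R_B).
With f = 0.8173, R_B = R_A · f/(1−f) = 11.0 × 4.474 = 49.22 kΩ.

R_B ≈ 49.2 kΩ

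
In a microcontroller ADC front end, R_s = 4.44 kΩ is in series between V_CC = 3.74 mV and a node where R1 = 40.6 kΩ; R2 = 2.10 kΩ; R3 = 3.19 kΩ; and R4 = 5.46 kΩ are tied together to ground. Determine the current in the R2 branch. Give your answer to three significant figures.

Parallel bank: R_p = 1/(1/40.6 + 1/2.10 + 1/3.19 + 1/5.46) = 1.003 kΩ.
V_A by voltage divider: V_A = 3.74 × 1.003/(4.44 + 1.003) = 0.6889 mV.
I(R2) = V_A / R2 = 0.6889/2.10 = 0.3281 µA.
(Check via current divider: I_total = 0.6872 µA; share G_k/ΣG = 0.4774 → same result.)

I ≈ 0.328 µA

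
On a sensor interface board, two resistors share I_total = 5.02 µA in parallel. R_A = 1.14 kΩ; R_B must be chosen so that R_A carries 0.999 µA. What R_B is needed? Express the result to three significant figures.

R_B ≈ 0.283 kΩ

The fraction through R_A equals R_B/(R_A+R_B).
0.999/5.02 = R_B/(R_A + R_B) → R_B = R_A · (0.1990)/(1 − 0.1990) = 1.14 × 0.2484 = 0.2832 kΩ.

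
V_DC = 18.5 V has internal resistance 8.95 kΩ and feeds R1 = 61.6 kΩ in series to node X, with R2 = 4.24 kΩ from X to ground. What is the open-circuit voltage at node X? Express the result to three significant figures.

V_th ≈ 1.05 V

R1' = 8.95 + 61.6 = 70.55 kΩ (source resistance + R1).
Open-circuit (no load on X): V_th = V_DC · R2/(R1' + R2) = 18.5 × 4.24/(70.55 + 4.24) = 1.049 V.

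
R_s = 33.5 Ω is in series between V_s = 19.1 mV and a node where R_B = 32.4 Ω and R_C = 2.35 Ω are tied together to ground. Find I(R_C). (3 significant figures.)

I ≈ 0.499 mA

Parallel bank: R_p = 1/(1/32.4 + 1/2.35) = 2.191 Ω.
V_A by voltage divider: V_A = 19.1 × 2.191/(33.5 + 2.191) = 1.173 mV.
Branch current I = V_A/R_C = 1.173/2.35 = 0.4990 mA.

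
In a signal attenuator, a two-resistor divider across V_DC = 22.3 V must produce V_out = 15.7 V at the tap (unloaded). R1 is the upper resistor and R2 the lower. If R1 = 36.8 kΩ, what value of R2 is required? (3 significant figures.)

R2 ≈ 87.5 kΩ

V_out/V_DC = R2/(R1+R2) = 0.7040.
Rearranging, R2 = R1·k/(1−k) = 36.8 × 2.379 = 87.54 kΩ.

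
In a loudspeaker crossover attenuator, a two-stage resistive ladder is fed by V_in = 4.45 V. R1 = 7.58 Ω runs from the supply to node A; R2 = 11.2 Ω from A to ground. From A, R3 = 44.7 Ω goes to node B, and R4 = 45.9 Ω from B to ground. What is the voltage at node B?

Node A sees R2 in parallel with the series input of stage 2, R3 + R4 = 90.60 Ω.
Effective lower resistance at A: R2 ‖ 90.60 = 9.968 Ω.
So V_A = 4.45 × 0.5680 = 2.528 V.
Then the unloaded second divider: V_B = V_A × R4/(R3+R4) = 2.528 × 0.5066 = 1.281 V.

V_B ≈ 1.28 V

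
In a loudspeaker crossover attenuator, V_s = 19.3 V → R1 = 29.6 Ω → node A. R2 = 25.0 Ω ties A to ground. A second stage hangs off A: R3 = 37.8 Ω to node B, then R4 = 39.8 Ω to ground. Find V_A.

V_A ≈ 7.52 V

Looking into the second stage from A: R3 + R4 = 77.60 Ω appears in parallel with R2.
R2 ‖ (R3+R4) = 18.91 Ω.
So V_A = 19.3 × 0.3898 = 7.523 V.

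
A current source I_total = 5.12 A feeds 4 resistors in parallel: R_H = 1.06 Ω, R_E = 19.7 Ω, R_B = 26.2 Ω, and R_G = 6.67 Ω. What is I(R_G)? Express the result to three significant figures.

Conductances: ΣG = 1/1.06 + 1/19.7 + 1/26.2 + 1/6.67 = 1.182 (1/Ω).
Current divider: I(R_G) = I_total · G_k/ΣG = 5.12 × (0.1499/1.182) = 5.12 × 0.1268 = 0.6493 A.

I ≈ 0.649 A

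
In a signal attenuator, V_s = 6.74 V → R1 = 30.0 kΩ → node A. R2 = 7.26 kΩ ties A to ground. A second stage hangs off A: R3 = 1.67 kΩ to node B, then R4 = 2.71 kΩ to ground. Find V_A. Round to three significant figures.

Node A sees R2 in parallel with the series input of stage 2, R3 + R4 = 4.380 kΩ.
R2 ‖ (R3+R4) = 2.732 kΩ.
First divider: V_A = V_s · 2.732/(30.0 + 2.732) = 0.5625 V.

V_A ≈ 0.563 V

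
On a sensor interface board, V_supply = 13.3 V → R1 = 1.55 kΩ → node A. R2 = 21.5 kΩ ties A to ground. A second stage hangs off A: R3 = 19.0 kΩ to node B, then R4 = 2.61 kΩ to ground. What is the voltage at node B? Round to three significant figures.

V_B ≈ 1.40 V

Node A sees R2 in parallel with the series input of stage 2, R3 + R4 = 21.61 kΩ.
R2 ‖ (R3+R4) = 10.78 kΩ.
V_A = 13.3 × 10.78/(1.55 + 10.78) = 11.63 V.
Stage 2 is unloaded, so V_B = V_A · R4/(R3+R4) = 11.63 × 2.61/21.61 = 1.404 V.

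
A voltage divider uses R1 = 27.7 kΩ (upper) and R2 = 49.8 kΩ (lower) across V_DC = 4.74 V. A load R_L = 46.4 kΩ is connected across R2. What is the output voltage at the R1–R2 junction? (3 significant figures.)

The load sits in parallel with R2, giving an effective lower resistance R2' = R2·R_L/(R2+R_L) = 24.02 kΩ.
Now apply the divider: V_out = 4.74 × 0.4644 = 2.201 V.
(Unloaded it would be 3.05 V; the load pulls it down.)

V_out ≈ 2.20 V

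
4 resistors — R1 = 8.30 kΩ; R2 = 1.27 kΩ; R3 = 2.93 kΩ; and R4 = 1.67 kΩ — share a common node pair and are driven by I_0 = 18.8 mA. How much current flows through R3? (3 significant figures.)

ΣG = 1/8.30 + 1/1.27 + 1/2.93 + 1/1.67 = 1.848.
Current divider: I(R3) = I_0 · G_k/ΣG = 18.8 × (0.3413/1.848) = 18.8 × 0.1847 = 3.472 mA.

I ≈ 3.47 mA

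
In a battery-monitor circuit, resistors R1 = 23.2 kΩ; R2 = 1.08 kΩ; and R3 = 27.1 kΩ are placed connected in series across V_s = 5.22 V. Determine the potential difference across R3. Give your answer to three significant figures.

V ≈ 2.75 V

ΣR = 23.2 + 1.08 + 27.1 = 51.38 kΩ.
By the voltage-divider rule, V = 5.22 × 27.10/51.38 = 2.753 V.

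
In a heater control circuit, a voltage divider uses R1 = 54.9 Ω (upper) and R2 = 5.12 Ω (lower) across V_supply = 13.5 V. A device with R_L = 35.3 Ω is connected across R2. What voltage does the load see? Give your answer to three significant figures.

V_out ≈ 1.02 V

First combine the lower leg with the load: R2 ‖ R_L = 4.471 Ω.
Voltage divider with the loaded lower leg: V_out = 13.5 × 4.471/(54.9 + 4.471) = 13.5 × 0.07531 = 1.017 V.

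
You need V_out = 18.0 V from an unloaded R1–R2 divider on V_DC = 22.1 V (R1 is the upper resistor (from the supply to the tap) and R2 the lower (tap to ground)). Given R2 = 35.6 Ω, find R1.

R1 ≈ 8.11 Ω

Required fraction k = V_out/V_DC = 0.8145.
So R1 = R2 · (V_DC/V_out − 1) = 35.6 × (22.1/18.0 − 1) = 35.6 × 0.2278 = 8.109 Ω.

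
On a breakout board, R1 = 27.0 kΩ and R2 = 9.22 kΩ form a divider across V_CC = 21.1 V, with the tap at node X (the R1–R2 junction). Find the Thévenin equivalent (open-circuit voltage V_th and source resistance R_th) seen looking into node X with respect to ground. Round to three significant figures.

V_th ≈ 5.37 V, R_th ≈ 6.87 kΩ

With X open, the divider is unloaded: V_th = 21.1 × 9.22/36.22 = 5.371 V.
With V_CC suppressed (replaced by a short), R_th = R1 ‖ R2 = (27.00 × 9.22)/(27.00 + 9.22) = 6.873 kΩ.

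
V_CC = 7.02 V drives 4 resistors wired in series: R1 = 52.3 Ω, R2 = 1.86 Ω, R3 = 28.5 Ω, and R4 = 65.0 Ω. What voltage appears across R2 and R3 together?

V ≈ 1.44 V

Series total: ΣR = 52.3 + 1.86 + 28.5 + 65.0 = 147.7 Ω.
R_{R2..R3} = 1.86 + 28.5 = 30.36 Ω.
Voltage divider: V = V_CC · (30.36 / 147.7) = 7.02 × 0.2056 = 1.443 V.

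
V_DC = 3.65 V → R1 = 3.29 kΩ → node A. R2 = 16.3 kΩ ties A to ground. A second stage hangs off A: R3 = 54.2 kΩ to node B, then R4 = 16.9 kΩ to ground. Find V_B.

Looking into the second stage from A: R3 + R4 = 71.10 kΩ appears in parallel with R2.
Effective lower resistance at A: R2 ‖ 71.10 = 13.26 kΩ.
V_A = 3.65 × 13.26/(3.29 + 13.26) = 2.924 V.
Stage 2 is unloaded, so V_B = V_A · R4/(R3+R4) = 2.924 × 16.9/71.10 = 0.6951 V.

V_B ≈ 0.695 V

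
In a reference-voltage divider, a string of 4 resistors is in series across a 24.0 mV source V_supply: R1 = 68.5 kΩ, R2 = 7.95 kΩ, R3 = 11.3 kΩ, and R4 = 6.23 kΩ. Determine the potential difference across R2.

Total series resistance ΣR = 68.5 + 7.95 + 11.3 + 6.23 = 93.98 kΩ.
Voltage divider: V = V_supply · (7.950 / 93.98) = 24.0 × 0.08459 = 2.030 mV.

V ≈ 2.03 mV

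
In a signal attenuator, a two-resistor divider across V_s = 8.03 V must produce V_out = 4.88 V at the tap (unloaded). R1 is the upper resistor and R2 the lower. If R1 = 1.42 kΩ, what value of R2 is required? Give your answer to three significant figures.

V_out/V_s = R2/(R1+R2) = 0.6077.
So R2 = R1 · V_out/(V_s − V_out) = 1.42 × 4.88/(8.03 − 4.88) = 1.42 × 1.549 = 2.200 kΩ.

R2 ≈ 2.20 kΩ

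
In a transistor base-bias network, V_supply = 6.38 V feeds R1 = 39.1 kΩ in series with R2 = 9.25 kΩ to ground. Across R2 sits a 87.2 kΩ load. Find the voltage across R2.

First combine the lower leg with the load: R2 ‖ R_L = 8.363 kΩ.
Now apply the divider: V_out = 6.38 × 0.1762 = 1.124 V.
(Unloaded it would be 1.22 V; the load pulls it down.)

V_out ≈ 1.12 V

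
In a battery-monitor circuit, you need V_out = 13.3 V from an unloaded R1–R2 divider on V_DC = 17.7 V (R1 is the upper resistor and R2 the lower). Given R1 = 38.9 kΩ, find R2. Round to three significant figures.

The divider ratio is R2/(R1+R2) = 13.3/17.7 = 0.7514.
So R2 = R1 · V_out/(V_DC − V_out) = 38.9 × 13.3/(17.7 − 13.3) = 38.9 × 3.023 = 117.6 kΩ.

R2 ≈ 118 kΩ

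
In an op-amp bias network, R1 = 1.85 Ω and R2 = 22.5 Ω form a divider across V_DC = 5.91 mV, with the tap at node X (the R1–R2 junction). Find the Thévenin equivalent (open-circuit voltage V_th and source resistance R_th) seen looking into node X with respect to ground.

Open-circuit (no load on X): V_th = V_DC · R2/(R1 + R2) = 5.91 × 22.5/(1.850 + 22.5) = 5.461 mV.
Looking into X with the source shorted: R_th = R1·R2/(R1+R2) = 1.850 × 22.5/24.35 = 1.709 Ω.

V_th ≈ 5.46 mV, R_th ≈ 1.71 Ω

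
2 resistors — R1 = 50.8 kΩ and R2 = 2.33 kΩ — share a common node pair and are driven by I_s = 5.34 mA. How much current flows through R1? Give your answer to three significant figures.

With just two branches, the current splits inversely with resistance.
I(R1) = 5.34 × 2.33/(50.8 + 2.33) = 5.34 × 0.04385 = 0.2342 mA.

I ≈ 0.234 mA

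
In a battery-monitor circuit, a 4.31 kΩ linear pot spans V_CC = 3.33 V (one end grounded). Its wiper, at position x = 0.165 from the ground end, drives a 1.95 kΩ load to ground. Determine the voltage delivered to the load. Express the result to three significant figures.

The pot divides into 3.599 kΩ above the wiper and 0.7111 kΩ below.
R_L loads the lower segment: effective lower R = 0.5211 kΩ.
V_out = 3.33 × 0.5211/(3.599 + 0.5211) = 0.4212 V.

V_out ≈ 0.421 V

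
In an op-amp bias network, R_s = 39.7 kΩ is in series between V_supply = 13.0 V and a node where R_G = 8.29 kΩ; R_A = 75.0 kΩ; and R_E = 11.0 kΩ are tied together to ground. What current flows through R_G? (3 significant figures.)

Parallel bank: R_p = 1/(1/8.29 + 1/75.0 + 1/11.0) = 4.447 kΩ.
V_A = 13.0 × 4.447/44.15 = 1.310 V.
I(R_G) = V_A / R_G = 1.310/8.29 = 0.1580 mA.
(Check via current divider: I_total = 0.2945 mA; share G_k/ΣG = 0.5364 → same result.)

I ≈ 0.158 mA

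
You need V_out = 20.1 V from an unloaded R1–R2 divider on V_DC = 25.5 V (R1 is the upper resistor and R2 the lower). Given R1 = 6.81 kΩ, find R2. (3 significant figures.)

V_out/V_DC = R2/(R1+R2) = 0.7882.
R2 = R1 · 0.7882/(1 − 0.7882) = 25.35 kΩ.

R2 ≈ 25.3 kΩ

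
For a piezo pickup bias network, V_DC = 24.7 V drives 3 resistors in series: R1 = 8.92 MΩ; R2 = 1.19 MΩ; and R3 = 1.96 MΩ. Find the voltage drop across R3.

V ≈ 4.01 V

Total series resistance ΣR = 8.92 + 1.19 + 1.96 = 12.07 MΩ.
Voltage divider: V = V_DC · (1.960 / 12.07) = 24.7 × 0.1624 = 4.011 V.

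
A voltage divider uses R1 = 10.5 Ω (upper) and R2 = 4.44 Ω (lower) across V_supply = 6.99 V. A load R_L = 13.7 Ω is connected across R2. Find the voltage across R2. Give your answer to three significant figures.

First combine the lower leg with the load: R2 ‖ R_L = 3.353 Ω.
Now apply the divider: V_out = 6.99 × 0.2421 = 1.692 V.
(Unloaded it would be 2.08 V; the load pulls it down.)

V_out ≈ 1.69 V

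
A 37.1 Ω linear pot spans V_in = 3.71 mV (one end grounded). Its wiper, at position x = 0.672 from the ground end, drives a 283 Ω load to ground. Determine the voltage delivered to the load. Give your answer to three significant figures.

The pot divides into 12.17 Ω above the wiper and 24.93 Ω below.
Lower segment in parallel with the load: 24.93 ‖ 283 = 22.91 Ω.
V_out = 3.71 × 22.91/(12.17 + 22.91) = 2.423 mV.

V_out ≈ 2.42 mV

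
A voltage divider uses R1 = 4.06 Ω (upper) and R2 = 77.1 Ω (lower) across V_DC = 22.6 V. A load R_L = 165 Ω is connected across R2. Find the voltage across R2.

The load sits in parallel with R2, giving an effective lower resistance R2' = R2·R_L/(R2+R_L) = 52.55 Ω.
Voltage divider with the loaded lower leg: V_out = 22.6 × 52.55/(4.06 + 52.55) = 22.6 × 0.9283 = 20.98 V.

V_out ≈ 21.0 V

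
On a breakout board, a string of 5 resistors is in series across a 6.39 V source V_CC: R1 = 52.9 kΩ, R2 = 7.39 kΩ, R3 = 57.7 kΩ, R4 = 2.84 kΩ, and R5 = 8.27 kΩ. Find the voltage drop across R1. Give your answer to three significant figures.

ΣR = 52.9 + 7.39 + 57.7 + 2.84 + 8.27 = 129.1 kΩ.
V = V_CC · R/ΣR = 6.39 × 0.4098 = 2.618 V.

V ≈ 2.62 V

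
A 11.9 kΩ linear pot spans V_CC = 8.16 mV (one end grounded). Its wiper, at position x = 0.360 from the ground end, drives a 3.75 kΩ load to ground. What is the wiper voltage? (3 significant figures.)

The pot divides into 7.616 kΩ above the wiper and 4.284 kΩ below.
Lower segment in parallel with the load: 4.284 ‖ 3.75 = 2.000 kΩ.
V_out = 8.16 × 2.000/(7.616 + 2.000) = 1.697 mV.

V_out ≈ 1.70 mV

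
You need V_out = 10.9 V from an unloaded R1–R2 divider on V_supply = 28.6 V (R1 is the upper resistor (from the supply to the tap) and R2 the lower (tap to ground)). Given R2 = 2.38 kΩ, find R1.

R1 ≈ 3.86 kΩ

V_out/V_supply = R2/(R1+R2) = 0.3811.
So R1 = R2 · (V_supply/V_out − 1) = 2.38 × (28.6/10.9 − 1) = 2.38 × 1.624 = 3.865 kΩ.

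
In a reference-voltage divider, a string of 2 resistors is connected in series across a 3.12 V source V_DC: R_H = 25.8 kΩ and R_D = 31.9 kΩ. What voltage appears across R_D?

V ≈ 1.72 V

Total series resistance ΣR = 25.8 + 31.9 = 57.70 kΩ.
By the voltage-divider rule, V = 3.12 × 31.90/57.70 = 1.725 V.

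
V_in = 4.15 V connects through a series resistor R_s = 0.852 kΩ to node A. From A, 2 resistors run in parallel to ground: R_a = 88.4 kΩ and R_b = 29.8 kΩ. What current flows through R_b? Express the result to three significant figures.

Equivalent of the parallel group: R_p = 22.29 kΩ.
Node voltage V_A = V_in · R_p/(R_s + R_p) = 4.15 × 0.9632 = 3.997 V.
I(R_b) = V_A / R_b = 3.997/29.8 = 0.1341 mA.

I ≈ 0.134 mA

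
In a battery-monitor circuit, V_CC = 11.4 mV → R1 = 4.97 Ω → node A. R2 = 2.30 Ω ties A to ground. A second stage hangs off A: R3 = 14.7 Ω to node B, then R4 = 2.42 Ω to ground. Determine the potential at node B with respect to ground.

Node A sees R2 in parallel with the series input of stage 2, R3 + R4 = 17.12 Ω.
Effective lower resistance at A: R2 ‖ 17.12 = 2.028 Ω.
First divider: V_A = V_CC · 2.028/(4.97 + 2.028) = 3.303 mV.
Stage 2 is unloaded, so V_B = V_A · R4/(R3+R4) = 3.303 × 2.42/17.12 = 0.4669 mV.

V_B ≈ 0.467 mV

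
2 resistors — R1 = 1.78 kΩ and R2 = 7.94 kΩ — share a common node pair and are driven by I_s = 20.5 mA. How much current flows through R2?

Two-branch current divider: I_k = I_s · R_other/(R_1 + R_2).
So I = 20.5 × 1.78/9.720 = 3.754 mA.

I ≈ 3.75 mA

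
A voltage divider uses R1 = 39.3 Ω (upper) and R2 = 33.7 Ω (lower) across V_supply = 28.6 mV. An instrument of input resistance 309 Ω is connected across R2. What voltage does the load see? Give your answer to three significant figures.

The load sits in parallel with R2, giving an effective lower resistance R2' = R2·R_L/(R2+R_L) = 30.39 Ω.
Voltage divider with the loaded lower leg: V_out = 28.6 × 30.39/(39.3 + 30.39) = 28.6 × 0.4360 = 12.47 mV.
(Unloaded it would be 13.2 mV; the load pulls it down.)

V_out ≈ 12.5 mV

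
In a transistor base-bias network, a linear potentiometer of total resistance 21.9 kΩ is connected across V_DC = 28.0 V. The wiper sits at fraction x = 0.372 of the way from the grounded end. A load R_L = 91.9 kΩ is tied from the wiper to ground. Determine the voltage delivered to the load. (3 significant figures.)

Split the track: R_lower = x·R_p = 8.147 kΩ, R_upper = (1−x)·R_p = 13.75 kΩ.
(x·R_p) ‖ R_L = 7.483 kΩ.
Loaded-divider output: V_out = 28.0 × 0.3524 = 9.867 V.
(Unloaded: V_out = x·V_DC = 10.4 V.)

V_out ≈ 9.87 V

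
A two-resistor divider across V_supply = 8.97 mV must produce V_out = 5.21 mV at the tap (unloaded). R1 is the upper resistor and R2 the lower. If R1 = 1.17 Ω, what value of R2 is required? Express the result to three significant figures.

V_out/V_supply = R2/(R1+R2) = 0.5808.
Rearranging, R2 = R1·k/(1−k) = 1.17 × 1.386 = 1.621 Ω.

R2 ≈ 1.62 Ω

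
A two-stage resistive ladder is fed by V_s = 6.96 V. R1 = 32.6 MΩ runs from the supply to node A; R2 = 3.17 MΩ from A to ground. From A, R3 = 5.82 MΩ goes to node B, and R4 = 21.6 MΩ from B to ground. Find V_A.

Looking into the second stage from A: R3 + R4 = 27.42 MΩ appears in parallel with R2.
Effective lower resistance at A: R2 ‖ 27.42 = 2.841 MΩ.
V_A = 6.96 × 2.841/(32.6 + 2.841) = 0.5580 V.

V_A ≈ 0.558 V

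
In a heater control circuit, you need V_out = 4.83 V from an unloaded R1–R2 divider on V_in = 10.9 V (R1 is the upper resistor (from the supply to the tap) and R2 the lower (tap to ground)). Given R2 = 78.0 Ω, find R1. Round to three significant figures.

R1 ≈ 98.0 Ω

The divider ratio is R2/(R1+R2) = 4.83/10.9 = 0.4431.
Rearranging, R1 = R2·(1−k)/k = 78.0 × 1.257 = 98.02 Ω.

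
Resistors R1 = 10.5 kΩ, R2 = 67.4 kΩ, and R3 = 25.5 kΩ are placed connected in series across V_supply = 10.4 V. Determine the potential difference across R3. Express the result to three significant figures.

V ≈ 2.56 V

Total series resistance ΣR = 10.5 + 67.4 + 25.5 = 103.4 kΩ.
Voltage divider: V = V_supply · (25.50 / 103.4) = 10.4 × 0.2466 = 2.565 V.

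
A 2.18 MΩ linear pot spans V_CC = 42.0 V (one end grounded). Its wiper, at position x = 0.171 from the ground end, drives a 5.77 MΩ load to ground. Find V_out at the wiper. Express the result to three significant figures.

The pot divides into 1.807 MΩ above the wiper and 0.3728 MΩ below.
Lower segment in parallel with the load: 0.3728 ‖ 5.77 = 0.3502 MΩ.
V_out = 42.0 × 0.3502/(1.807 + 0.3502) = 6.817 V.

V_out ≈ 6.82 V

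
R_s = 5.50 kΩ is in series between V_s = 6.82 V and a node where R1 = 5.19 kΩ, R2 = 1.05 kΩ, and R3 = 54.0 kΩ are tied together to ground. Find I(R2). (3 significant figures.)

I ≈ 0.878 mA

Parallel bank: R_p = 1/(1/5.19 + 1/1.05 + 1/54.0) = 0.8594 kΩ.
V_A = 6.82 × 0.8594/6.359 = 0.9217 V.
I(R2) = V_A / R2 = 0.9217/1.05 = 0.8778 mA.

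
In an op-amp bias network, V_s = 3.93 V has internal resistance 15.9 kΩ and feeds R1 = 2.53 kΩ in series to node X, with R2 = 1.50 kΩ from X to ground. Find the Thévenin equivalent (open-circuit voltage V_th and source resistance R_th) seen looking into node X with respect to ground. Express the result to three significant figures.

V_th ≈ 0.296 V, R_th ≈ 1.39 kΩ

R1' = 15.9 + 2.53 = 18.43 kΩ (source resistance + R1).
V_th is the unloaded tap voltage: V_s · R2/(R1'+R2) = 3.93 × 0.07526 = 0.2958 V.
Looking into X with the source shorted: R_th = R1'·R2/(R1'+R2) = 18.43 × 1.50/19.93 = 1.387 kΩ.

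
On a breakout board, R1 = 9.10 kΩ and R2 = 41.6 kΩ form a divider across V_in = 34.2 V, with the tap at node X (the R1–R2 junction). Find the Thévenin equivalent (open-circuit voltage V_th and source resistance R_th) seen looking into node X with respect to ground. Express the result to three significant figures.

V_th ≈ 28.1 V, R_th ≈ 7.47 kΩ

With X open, the divider is unloaded: V_th = 34.2 × 41.6/50.70 = 28.06 V.
Zeroing V_in shorts the top of R1 to ground, so R_th = R1 ‖ R2 = 7.467 kΩ.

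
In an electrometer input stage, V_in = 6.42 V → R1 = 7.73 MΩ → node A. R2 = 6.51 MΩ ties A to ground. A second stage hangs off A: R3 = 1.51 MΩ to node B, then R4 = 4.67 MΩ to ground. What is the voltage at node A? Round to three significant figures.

V_A ≈ 1.87 V

Node A sees R2 in parallel with the series input of stage 2, R3 + R4 = 6.180 MΩ.
Effective lower resistance at A: R2 ‖ 6.180 = 3.170 MΩ.
So V_A = 6.42 × 0.2908 = 1.867 V.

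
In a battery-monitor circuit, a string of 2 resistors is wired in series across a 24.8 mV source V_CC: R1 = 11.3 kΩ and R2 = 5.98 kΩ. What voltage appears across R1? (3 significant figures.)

V ≈ 16.2 mV

Total series resistance ΣR = 11.3 + 5.98 = 17.28 kΩ.
Voltage divider: V = V_CC · (11.30 / 17.28) = 24.8 × 0.6539 = 16.22 mV.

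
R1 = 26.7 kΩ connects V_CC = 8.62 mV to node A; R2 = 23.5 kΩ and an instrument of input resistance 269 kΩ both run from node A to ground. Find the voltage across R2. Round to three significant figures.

The load sits in parallel with R2, giving an effective lower resistance R2' = R2·R_L/(R2+R_L) = 21.61 kΩ.
Voltage divider with the loaded lower leg: V_out = 8.62 × 21.61/(26.7 + 21.61) = 8.62 × 0.4473 = 3.856 mV.

V_out ≈ 3.86 mV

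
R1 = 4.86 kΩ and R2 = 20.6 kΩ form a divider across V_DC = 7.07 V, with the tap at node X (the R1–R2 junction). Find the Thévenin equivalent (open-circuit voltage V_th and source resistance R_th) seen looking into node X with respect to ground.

V_th ≈ 5.72 V, R_th ≈ 3.93 kΩ

With X open, the divider is unloaded: V_th = 7.07 × 20.6/25.46 = 5.720 V.
Zeroing V_DC shorts the top of R1 to ground, so R_th = R1 ‖ R2 = 3.932 kΩ.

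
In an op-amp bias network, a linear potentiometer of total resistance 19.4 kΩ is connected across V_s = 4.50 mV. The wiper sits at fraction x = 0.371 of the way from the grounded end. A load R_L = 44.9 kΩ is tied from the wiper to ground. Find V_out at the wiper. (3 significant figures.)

The pot divides into 12.20 kΩ above the wiper and 7.197 kΩ below.
(x·R_p) ‖ R_L = 6.203 kΩ.
Then V_out = V_s · 6.203/(12.20 + 6.203) = 1.517 mV.
(Unloaded: V_out = x·V_s = 1.67 mV.)

V_out ≈ 1.52 mV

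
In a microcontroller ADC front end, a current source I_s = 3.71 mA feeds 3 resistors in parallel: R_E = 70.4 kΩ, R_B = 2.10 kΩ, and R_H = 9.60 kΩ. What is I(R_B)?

ΣG = 1/70.4 + 1/2.10 + 1/9.60 = 0.5946.
R_B takes the fraction G_k/ΣG = 0.4762/0.5946 = 0.8009, so I = 3.71 × 0.8009 = 2.971 mA.

I ≈ 2.97 mA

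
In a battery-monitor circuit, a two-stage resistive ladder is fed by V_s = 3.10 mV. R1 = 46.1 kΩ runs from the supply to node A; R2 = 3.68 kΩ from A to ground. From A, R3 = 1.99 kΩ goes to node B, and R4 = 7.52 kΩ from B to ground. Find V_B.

The second stage (R3 + R4 = 9.510 kΩ) loads node A in parallel with R2.
R2 ‖ (R3+R4) = 2.653 kΩ.
First divider: V_A = V_s · 2.653/(46.1 + 2.653) = 0.1687 mV.
Then the unloaded second divider: V_B = V_A × R4/(R3+R4) = 0.1687 × 0.7907 = 0.1334 mV.

V_B ≈ 0.133 mV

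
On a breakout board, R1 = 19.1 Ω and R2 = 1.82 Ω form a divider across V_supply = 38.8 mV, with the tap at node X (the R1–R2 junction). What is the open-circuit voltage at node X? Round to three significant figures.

V_th ≈ 3.38 mV

Open-circuit (no load on X): V_th = V_supply · R2/(R1 + R2) = 38.8 × 1.82/(19.10 + 1.82) = 3.376 mV.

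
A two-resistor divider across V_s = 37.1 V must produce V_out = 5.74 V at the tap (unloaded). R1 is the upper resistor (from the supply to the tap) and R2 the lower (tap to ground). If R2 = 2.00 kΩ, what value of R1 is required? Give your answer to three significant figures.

V_out/V_s = R2/(R1+R2) = 0.1547.
R1 = R2·(1/k − 1) = 2.00 × 5.463 = 10.93 kΩ.

R1 ≈ 10.9 kΩ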